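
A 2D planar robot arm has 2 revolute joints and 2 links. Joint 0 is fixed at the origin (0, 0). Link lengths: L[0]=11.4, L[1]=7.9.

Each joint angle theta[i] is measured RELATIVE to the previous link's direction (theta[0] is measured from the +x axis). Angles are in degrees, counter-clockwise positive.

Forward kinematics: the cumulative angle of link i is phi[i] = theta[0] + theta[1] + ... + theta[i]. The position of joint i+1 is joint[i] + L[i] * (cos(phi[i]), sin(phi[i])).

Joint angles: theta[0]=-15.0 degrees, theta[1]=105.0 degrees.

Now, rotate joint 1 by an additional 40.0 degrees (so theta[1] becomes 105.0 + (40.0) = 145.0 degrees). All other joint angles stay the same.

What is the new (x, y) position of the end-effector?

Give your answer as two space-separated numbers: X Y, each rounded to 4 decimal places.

joint[0] = (0.0000, 0.0000)  (base)
link 0: phi[0] = -15 = -15 deg
  cos(-15 deg) = 0.9659, sin(-15 deg) = -0.2588
  joint[1] = (0.0000, 0.0000) + 11.4 * (0.9659, -0.2588) = (0.0000 + 11.0116, 0.0000 + -2.9505) = (11.0116, -2.9505)
link 1: phi[1] = -15 + 145 = 130 deg
  cos(130 deg) = -0.6428, sin(130 deg) = 0.7660
  joint[2] = (11.0116, -2.9505) + 7.9 * (-0.6428, 0.7660) = (11.0116 + -5.0780, -2.9505 + 6.0518) = (5.9335, 3.1012)
End effector: (5.9335, 3.1012)

Answer: 5.9335 3.1012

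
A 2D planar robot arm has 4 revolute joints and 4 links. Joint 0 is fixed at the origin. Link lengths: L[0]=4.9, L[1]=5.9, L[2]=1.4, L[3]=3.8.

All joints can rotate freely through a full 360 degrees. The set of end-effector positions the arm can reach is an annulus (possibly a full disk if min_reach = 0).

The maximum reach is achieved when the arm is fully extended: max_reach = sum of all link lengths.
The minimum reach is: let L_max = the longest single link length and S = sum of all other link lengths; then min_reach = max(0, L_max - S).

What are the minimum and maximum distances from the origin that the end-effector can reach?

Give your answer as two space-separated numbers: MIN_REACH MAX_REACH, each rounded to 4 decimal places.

Answer: 0.0000 16.0000

Derivation:
Link lengths: [4.9, 5.9, 1.4, 3.8]
max_reach = 4.9 + 5.9 + 1.4 + 3.8 = 16
L_max = max([4.9, 5.9, 1.4, 3.8]) = 5.9
S (sum of others) = 16 - 5.9 = 10.1
min_reach = max(0, 5.9 - 10.1) = max(0, -4.2) = 0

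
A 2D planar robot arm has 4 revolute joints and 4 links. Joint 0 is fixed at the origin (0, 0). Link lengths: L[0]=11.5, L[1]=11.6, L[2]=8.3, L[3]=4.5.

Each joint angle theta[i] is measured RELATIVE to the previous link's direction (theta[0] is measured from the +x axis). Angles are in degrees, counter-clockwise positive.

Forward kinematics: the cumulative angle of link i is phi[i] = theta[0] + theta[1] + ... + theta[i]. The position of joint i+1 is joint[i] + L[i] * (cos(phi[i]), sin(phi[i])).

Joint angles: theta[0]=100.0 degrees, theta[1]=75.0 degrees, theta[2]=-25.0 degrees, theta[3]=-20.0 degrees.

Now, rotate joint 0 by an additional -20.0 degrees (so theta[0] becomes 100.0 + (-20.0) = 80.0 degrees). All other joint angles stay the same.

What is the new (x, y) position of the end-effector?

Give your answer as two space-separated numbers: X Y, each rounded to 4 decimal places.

joint[0] = (0.0000, 0.0000)  (base)
link 0: phi[0] = 80 = 80 deg
  cos(80 deg) = 0.1736, sin(80 deg) = 0.9848
  joint[1] = (0.0000, 0.0000) + 11.5 * (0.1736, 0.9848) = (0.0000 + 1.9970, 0.0000 + 11.3253) = (1.9970, 11.3253)
link 1: phi[1] = 80 + 75 = 155 deg
  cos(155 deg) = -0.9063, sin(155 deg) = 0.4226
  joint[2] = (1.9970, 11.3253) + 11.6 * (-0.9063, 0.4226) = (1.9970 + -10.5132, 11.3253 + 4.9024) = (-8.5162, 16.2277)
link 2: phi[2] = 80 + 75 + -25 = 130 deg
  cos(130 deg) = -0.6428, sin(130 deg) = 0.7660
  joint[3] = (-8.5162, 16.2277) + 8.3 * (-0.6428, 0.7660) = (-8.5162 + -5.3351, 16.2277 + 6.3582) = (-13.8514, 22.5858)
link 3: phi[3] = 80 + 75 + -25 + -20 = 110 deg
  cos(110 deg) = -0.3420, sin(110 deg) = 0.9397
  joint[4] = (-13.8514, 22.5858) + 4.5 * (-0.3420, 0.9397) = (-13.8514 + -1.5391, 22.5858 + 4.2286) = (-15.3904, 26.8144)
End effector: (-15.3904, 26.8144)

Answer: -15.3904 26.8144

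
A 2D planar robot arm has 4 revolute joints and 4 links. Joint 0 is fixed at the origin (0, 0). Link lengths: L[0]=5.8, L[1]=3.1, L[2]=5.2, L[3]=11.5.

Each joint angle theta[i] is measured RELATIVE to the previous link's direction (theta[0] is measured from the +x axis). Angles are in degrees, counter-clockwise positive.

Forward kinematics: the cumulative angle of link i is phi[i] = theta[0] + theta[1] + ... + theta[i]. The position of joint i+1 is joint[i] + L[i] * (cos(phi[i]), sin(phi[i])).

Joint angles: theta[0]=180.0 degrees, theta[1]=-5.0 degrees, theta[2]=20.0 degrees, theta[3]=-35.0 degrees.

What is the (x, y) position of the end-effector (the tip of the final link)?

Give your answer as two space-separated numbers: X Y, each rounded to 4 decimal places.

joint[0] = (0.0000, 0.0000)  (base)
link 0: phi[0] = 180 = 180 deg
  cos(180 deg) = -1.0000, sin(180 deg) = 0.0000
  joint[1] = (0.0000, 0.0000) + 5.8 * (-1.0000, 0.0000) = (0.0000 + -5.8000, 0.0000 + 0.0000) = (-5.8000, 0.0000)
link 1: phi[1] = 180 + -5 = 175 deg
  cos(175 deg) = -0.9962, sin(175 deg) = 0.0872
  joint[2] = (-5.8000, 0.0000) + 3.1 * (-0.9962, 0.0872) = (-5.8000 + -3.0882, 0.0000 + 0.2702) = (-8.8882, 0.2702)
link 2: phi[2] = 180 + -5 + 20 = 195 deg
  cos(195 deg) = -0.9659, sin(195 deg) = -0.2588
  joint[3] = (-8.8882, 0.2702) + 5.2 * (-0.9659, -0.2588) = (-8.8882 + -5.0228, 0.2702 + -1.3459) = (-13.9110, -1.0757)
link 3: phi[3] = 180 + -5 + 20 + -35 = 160 deg
  cos(160 deg) = -0.9397, sin(160 deg) = 0.3420
  joint[4] = (-13.9110, -1.0757) + 11.5 * (-0.9397, 0.3420) = (-13.9110 + -10.8065, -1.0757 + 3.9332) = (-24.7175, 2.8576)
End effector: (-24.7175, 2.8576)

Answer: -24.7175 2.8576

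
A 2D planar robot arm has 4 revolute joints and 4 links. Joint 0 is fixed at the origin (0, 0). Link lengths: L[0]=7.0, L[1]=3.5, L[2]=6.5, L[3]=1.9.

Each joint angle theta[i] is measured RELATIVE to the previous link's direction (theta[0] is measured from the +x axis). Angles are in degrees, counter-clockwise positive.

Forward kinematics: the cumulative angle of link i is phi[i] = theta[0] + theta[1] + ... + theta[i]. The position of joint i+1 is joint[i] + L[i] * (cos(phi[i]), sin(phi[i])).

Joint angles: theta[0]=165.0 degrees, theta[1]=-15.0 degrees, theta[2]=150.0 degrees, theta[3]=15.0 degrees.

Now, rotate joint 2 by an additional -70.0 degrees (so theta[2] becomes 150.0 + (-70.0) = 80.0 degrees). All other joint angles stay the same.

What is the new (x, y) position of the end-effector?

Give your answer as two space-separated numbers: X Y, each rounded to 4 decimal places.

Answer: -14.7737 -3.1395

Derivation:
joint[0] = (0.0000, 0.0000)  (base)
link 0: phi[0] = 165 = 165 deg
  cos(165 deg) = -0.9659, sin(165 deg) = 0.2588
  joint[1] = (0.0000, 0.0000) + 7 * (-0.9659, 0.2588) = (0.0000 + -6.7615, 0.0000 + 1.8117) = (-6.7615, 1.8117)
link 1: phi[1] = 165 + -15 = 150 deg
  cos(150 deg) = -0.8660, sin(150 deg) = 0.5000
  joint[2] = (-6.7615, 1.8117) + 3.5 * (-0.8660, 0.5000) = (-6.7615 + -3.0311, 1.8117 + 1.7500) = (-9.7926, 3.5617)
link 2: phi[2] = 165 + -15 + 80 = 230 deg
  cos(230 deg) = -0.6428, sin(230 deg) = -0.7660
  joint[3] = (-9.7926, 3.5617) + 6.5 * (-0.6428, -0.7660) = (-9.7926 + -4.1781, 3.5617 + -4.9793) = (-13.9707, -1.4176)
link 3: phi[3] = 165 + -15 + 80 + 15 = 245 deg
  cos(245 deg) = -0.4226, sin(245 deg) = -0.9063
  joint[4] = (-13.9707, -1.4176) + 1.9 * (-0.4226, -0.9063) = (-13.9707 + -0.8030, -1.4176 + -1.7220) = (-14.7737, -3.1395)
End effector: (-14.7737, -3.1395)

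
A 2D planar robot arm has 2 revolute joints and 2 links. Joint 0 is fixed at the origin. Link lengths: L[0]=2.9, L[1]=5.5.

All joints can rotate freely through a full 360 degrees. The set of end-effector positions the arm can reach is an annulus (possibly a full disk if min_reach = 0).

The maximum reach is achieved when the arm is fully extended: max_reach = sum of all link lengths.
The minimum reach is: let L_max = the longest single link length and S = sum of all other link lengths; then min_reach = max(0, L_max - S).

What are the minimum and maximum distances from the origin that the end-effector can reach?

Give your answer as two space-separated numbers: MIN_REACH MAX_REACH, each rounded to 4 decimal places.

Link lengths: [2.9, 5.5]
max_reach = 2.9 + 5.5 = 8.4
L_max = max([2.9, 5.5]) = 5.5
S (sum of others) = 8.4 - 5.5 = 2.9
min_reach = max(0, 5.5 - 2.9) = max(0, 2.6) = 2.6

Answer: 2.6000 8.4000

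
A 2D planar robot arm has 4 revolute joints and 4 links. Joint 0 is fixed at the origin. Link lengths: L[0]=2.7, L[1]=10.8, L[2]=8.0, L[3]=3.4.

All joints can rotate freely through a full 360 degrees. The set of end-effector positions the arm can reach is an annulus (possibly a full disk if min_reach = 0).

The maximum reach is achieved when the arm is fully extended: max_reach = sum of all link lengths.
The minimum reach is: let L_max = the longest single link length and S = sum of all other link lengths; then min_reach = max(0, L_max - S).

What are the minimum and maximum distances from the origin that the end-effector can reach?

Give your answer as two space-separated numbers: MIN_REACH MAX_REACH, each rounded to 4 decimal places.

Link lengths: [2.7, 10.8, 8.0, 3.4]
max_reach = 2.7 + 10.8 + 8 + 3.4 = 24.9
L_max = max([2.7, 10.8, 8.0, 3.4]) = 10.8
S (sum of others) = 24.9 - 10.8 = 14.1
min_reach = max(0, 10.8 - 14.1) = max(0, -3.3) = 0

Answer: 0.0000 24.9000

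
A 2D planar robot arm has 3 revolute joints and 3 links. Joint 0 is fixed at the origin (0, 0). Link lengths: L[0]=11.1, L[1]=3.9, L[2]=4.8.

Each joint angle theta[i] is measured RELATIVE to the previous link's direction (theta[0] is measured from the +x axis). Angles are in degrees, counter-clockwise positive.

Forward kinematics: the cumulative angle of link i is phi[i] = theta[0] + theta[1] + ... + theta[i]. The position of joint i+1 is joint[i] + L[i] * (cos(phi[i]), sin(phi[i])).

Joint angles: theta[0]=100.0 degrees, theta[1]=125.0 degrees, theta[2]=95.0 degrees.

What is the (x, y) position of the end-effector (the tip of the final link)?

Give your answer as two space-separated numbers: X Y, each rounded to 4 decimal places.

joint[0] = (0.0000, 0.0000)  (base)
link 0: phi[0] = 100 = 100 deg
  cos(100 deg) = -0.1736, sin(100 deg) = 0.9848
  joint[1] = (0.0000, 0.0000) + 11.1 * (-0.1736, 0.9848) = (0.0000 + -1.9275, 0.0000 + 10.9314) = (-1.9275, 10.9314)
link 1: phi[1] = 100 + 125 = 225 deg
  cos(225 deg) = -0.7071, sin(225 deg) = -0.7071
  joint[2] = (-1.9275, 10.9314) + 3.9 * (-0.7071, -0.7071) = (-1.9275 + -2.7577, 10.9314 + -2.7577) = (-4.6852, 8.1736)
link 2: phi[2] = 100 + 125 + 95 = 320 deg
  cos(320 deg) = 0.7660, sin(320 deg) = -0.6428
  joint[3] = (-4.6852, 8.1736) + 4.8 * (0.7660, -0.6428) = (-4.6852 + 3.6770, 8.1736 + -3.0854) = (-1.0082, 5.0883)
End effector: (-1.0082, 5.0883)

Answer: -1.0082 5.0883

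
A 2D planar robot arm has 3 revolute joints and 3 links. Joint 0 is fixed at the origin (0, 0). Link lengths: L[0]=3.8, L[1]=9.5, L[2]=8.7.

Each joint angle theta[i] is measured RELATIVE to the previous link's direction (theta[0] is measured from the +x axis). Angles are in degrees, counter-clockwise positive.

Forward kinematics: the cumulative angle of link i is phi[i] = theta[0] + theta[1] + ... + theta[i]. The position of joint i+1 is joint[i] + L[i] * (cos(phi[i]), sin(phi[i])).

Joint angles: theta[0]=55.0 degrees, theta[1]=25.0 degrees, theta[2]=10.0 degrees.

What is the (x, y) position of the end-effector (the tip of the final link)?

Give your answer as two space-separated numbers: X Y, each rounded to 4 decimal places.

joint[0] = (0.0000, 0.0000)  (base)
link 0: phi[0] = 55 = 55 deg
  cos(55 deg) = 0.5736, sin(55 deg) = 0.8192
  joint[1] = (0.0000, 0.0000) + 3.8 * (0.5736, 0.8192) = (0.0000 + 2.1796, 0.0000 + 3.1128) = (2.1796, 3.1128)
link 1: phi[1] = 55 + 25 = 80 deg
  cos(80 deg) = 0.1736, sin(80 deg) = 0.9848
  joint[2] = (2.1796, 3.1128) + 9.5 * (0.1736, 0.9848) = (2.1796 + 1.6497, 3.1128 + 9.3557) = (3.8292, 12.4685)
link 2: phi[2] = 55 + 25 + 10 = 90 deg
  cos(90 deg) = 0.0000, sin(90 deg) = 1.0000
  joint[3] = (3.8292, 12.4685) + 8.7 * (0.0000, 1.0000) = (3.8292 + 0.0000, 12.4685 + 8.7000) = (3.8292, 21.1685)
End effector: (3.8292, 21.1685)

Answer: 3.8292 21.1685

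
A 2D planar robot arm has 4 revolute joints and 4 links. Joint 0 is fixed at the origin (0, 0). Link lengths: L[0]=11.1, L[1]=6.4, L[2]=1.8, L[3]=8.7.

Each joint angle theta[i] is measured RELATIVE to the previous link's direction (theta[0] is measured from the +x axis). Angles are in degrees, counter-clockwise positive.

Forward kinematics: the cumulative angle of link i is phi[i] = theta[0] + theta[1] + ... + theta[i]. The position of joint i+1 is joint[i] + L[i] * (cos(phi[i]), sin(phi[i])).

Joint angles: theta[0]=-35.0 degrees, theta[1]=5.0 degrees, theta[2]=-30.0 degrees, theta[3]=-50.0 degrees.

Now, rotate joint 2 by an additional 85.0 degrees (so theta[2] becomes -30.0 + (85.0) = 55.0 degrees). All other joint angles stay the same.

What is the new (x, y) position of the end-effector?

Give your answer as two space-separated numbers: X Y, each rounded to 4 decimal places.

joint[0] = (0.0000, 0.0000)  (base)
link 0: phi[0] = -35 = -35 deg
  cos(-35 deg) = 0.8192, sin(-35 deg) = -0.5736
  joint[1] = (0.0000, 0.0000) + 11.1 * (0.8192, -0.5736) = (0.0000 + 9.0926, 0.0000 + -6.3667) = (9.0926, -6.3667)
link 1: phi[1] = -35 + 5 = -30 deg
  cos(-30 deg) = 0.8660, sin(-30 deg) = -0.5000
  joint[2] = (9.0926, -6.3667) + 6.4 * (0.8660, -0.5000) = (9.0926 + 5.5426, -6.3667 + -3.2000) = (14.6352, -9.5667)
link 2: phi[2] = -35 + 5 + 55 = 25 deg
  cos(25 deg) = 0.9063, sin(25 deg) = 0.4226
  joint[3] = (14.6352, -9.5667) + 1.8 * (0.9063, 0.4226) = (14.6352 + 1.6314, -9.5667 + 0.7607) = (16.2665, -8.8060)
link 3: phi[3] = -35 + 5 + 55 + -50 = -25 deg
  cos(-25 deg) = 0.9063, sin(-25 deg) = -0.4226
  joint[4] = (16.2665, -8.8060) + 8.7 * (0.9063, -0.4226) = (16.2665 + 7.8849, -8.8060 + -3.6768) = (24.1514, -12.4828)
End effector: (24.1514, -12.4828)

Answer: 24.1514 -12.4828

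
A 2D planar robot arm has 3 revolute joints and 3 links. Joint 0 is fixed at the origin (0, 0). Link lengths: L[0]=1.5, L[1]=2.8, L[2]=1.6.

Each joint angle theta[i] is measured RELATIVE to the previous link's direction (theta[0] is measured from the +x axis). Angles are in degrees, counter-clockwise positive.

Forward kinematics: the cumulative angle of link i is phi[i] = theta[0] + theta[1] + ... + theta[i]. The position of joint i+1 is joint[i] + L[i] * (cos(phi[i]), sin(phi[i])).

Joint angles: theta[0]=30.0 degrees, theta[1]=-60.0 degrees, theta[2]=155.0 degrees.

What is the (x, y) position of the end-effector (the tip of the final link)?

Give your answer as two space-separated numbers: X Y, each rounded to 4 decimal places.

joint[0] = (0.0000, 0.0000)  (base)
link 0: phi[0] = 30 = 30 deg
  cos(30 deg) = 0.8660, sin(30 deg) = 0.5000
  joint[1] = (0.0000, 0.0000) + 1.5 * (0.8660, 0.5000) = (0.0000 + 1.2990, 0.0000 + 0.7500) = (1.2990, 0.7500)
link 1: phi[1] = 30 + -60 = -30 deg
  cos(-30 deg) = 0.8660, sin(-30 deg) = -0.5000
  joint[2] = (1.2990, 0.7500) + 2.8 * (0.8660, -0.5000) = (1.2990 + 2.4249, 0.7500 + -1.4000) = (3.7239, -0.6500)
link 2: phi[2] = 30 + -60 + 155 = 125 deg
  cos(125 deg) = -0.5736, sin(125 deg) = 0.8192
  joint[3] = (3.7239, -0.6500) + 1.6 * (-0.5736, 0.8192) = (3.7239 + -0.9177, -0.6500 + 1.3106) = (2.8062, 0.6606)
End effector: (2.8062, 0.6606)

Answer: 2.8062 0.6606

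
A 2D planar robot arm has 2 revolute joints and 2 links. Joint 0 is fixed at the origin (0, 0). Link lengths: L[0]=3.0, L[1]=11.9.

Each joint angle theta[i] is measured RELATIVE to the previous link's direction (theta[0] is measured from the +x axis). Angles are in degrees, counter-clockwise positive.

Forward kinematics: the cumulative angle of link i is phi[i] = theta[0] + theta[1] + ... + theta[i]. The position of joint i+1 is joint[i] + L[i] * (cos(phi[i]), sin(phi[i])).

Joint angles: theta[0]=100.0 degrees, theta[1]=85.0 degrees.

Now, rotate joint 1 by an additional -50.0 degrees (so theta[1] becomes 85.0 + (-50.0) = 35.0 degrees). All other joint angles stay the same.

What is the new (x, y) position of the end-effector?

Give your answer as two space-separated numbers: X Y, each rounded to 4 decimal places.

Answer: -8.9355 11.3690

Derivation:
joint[0] = (0.0000, 0.0000)  (base)
link 0: phi[0] = 100 = 100 deg
  cos(100 deg) = -0.1736, sin(100 deg) = 0.9848
  joint[1] = (0.0000, 0.0000) + 3 * (-0.1736, 0.9848) = (0.0000 + -0.5209, 0.0000 + 2.9544) = (-0.5209, 2.9544)
link 1: phi[1] = 100 + 35 = 135 deg
  cos(135 deg) = -0.7071, sin(135 deg) = 0.7071
  joint[2] = (-0.5209, 2.9544) + 11.9 * (-0.7071, 0.7071) = (-0.5209 + -8.4146, 2.9544 + 8.4146) = (-8.9355, 11.3690)
End effector: (-8.9355, 11.3690)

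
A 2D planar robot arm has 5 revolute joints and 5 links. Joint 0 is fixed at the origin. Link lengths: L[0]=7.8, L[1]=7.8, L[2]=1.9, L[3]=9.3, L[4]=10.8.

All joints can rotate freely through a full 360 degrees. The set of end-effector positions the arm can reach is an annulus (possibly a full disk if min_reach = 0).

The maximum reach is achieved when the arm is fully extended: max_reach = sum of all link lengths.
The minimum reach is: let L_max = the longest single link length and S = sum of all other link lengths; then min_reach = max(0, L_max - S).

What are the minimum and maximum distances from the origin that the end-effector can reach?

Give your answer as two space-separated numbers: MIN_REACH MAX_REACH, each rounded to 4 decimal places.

Answer: 0.0000 37.6000

Derivation:
Link lengths: [7.8, 7.8, 1.9, 9.3, 10.8]
max_reach = 7.8 + 7.8 + 1.9 + 9.3 + 10.8 = 37.6
L_max = max([7.8, 7.8, 1.9, 9.3, 10.8]) = 10.8
S (sum of others) = 37.6 - 10.8 = 26.8
min_reach = max(0, 10.8 - 26.8) = max(0, -16) = 0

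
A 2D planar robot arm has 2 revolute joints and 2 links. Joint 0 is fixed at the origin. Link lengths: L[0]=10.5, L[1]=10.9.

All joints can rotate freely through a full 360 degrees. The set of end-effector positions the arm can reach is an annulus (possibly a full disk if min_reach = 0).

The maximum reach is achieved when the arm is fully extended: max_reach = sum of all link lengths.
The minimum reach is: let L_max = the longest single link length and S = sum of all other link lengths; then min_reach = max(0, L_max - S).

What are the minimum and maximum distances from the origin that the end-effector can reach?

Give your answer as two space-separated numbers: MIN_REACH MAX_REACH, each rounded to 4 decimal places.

Link lengths: [10.5, 10.9]
max_reach = 10.5 + 10.9 = 21.4
L_max = max([10.5, 10.9]) = 10.9
S (sum of others) = 21.4 - 10.9 = 10.5
min_reach = max(0, 10.9 - 10.5) = max(0, 0.4) = 0.4

Answer: 0.4000 21.4000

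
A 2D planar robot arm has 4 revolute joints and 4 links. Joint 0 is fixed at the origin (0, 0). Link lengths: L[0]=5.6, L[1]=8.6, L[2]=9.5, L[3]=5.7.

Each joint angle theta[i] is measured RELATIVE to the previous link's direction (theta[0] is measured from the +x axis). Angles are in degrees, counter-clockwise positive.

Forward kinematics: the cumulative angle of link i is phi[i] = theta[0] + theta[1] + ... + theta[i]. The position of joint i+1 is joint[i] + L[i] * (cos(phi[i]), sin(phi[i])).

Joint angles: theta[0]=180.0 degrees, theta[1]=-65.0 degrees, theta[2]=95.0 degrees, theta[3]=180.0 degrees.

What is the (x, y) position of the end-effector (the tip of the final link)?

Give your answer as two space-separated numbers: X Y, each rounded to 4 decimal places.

Answer: -12.5254 5.8942

Derivation:
joint[0] = (0.0000, 0.0000)  (base)
link 0: phi[0] = 180 = 180 deg
  cos(180 deg) = -1.0000, sin(180 deg) = 0.0000
  joint[1] = (0.0000, 0.0000) + 5.6 * (-1.0000, 0.0000) = (0.0000 + -5.6000, 0.0000 + 0.0000) = (-5.6000, 0.0000)
link 1: phi[1] = 180 + -65 = 115 deg
  cos(115 deg) = -0.4226, sin(115 deg) = 0.9063
  joint[2] = (-5.6000, 0.0000) + 8.6 * (-0.4226, 0.9063) = (-5.6000 + -3.6345, 0.0000 + 7.7942) = (-9.2345, 7.7942)
link 2: phi[2] = 180 + -65 + 95 = 210 deg
  cos(210 deg) = -0.8660, sin(210 deg) = -0.5000
  joint[3] = (-9.2345, 7.7942) + 9.5 * (-0.8660, -0.5000) = (-9.2345 + -8.2272, 7.7942 + -4.7500) = (-17.4618, 3.0442)
link 3: phi[3] = 180 + -65 + 95 + 180 = 390 deg
  cos(390 deg) = 0.8660, sin(390 deg) = 0.5000
  joint[4] = (-17.4618, 3.0442) + 5.7 * (0.8660, 0.5000) = (-17.4618 + 4.9363, 3.0442 + 2.8500) = (-12.5254, 5.8942)
End effector: (-12.5254, 5.8942)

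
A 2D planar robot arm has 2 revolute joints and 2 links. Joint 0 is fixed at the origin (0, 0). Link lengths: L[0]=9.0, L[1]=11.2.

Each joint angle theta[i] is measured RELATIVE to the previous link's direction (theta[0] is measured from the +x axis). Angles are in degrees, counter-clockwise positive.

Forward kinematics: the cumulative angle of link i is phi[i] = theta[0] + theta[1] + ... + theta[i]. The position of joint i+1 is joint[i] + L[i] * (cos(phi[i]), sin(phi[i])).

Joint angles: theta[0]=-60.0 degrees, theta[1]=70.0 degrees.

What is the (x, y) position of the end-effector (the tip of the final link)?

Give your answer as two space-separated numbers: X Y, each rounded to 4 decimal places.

joint[0] = (0.0000, 0.0000)  (base)
link 0: phi[0] = -60 = -60 deg
  cos(-60 deg) = 0.5000, sin(-60 deg) = -0.8660
  joint[1] = (0.0000, 0.0000) + 9 * (0.5000, -0.8660) = (0.0000 + 4.5000, 0.0000 + -7.7942) = (4.5000, -7.7942)
link 1: phi[1] = -60 + 70 = 10 deg
  cos(10 deg) = 0.9848, sin(10 deg) = 0.1736
  joint[2] = (4.5000, -7.7942) + 11.2 * (0.9848, 0.1736) = (4.5000 + 11.0298, -7.7942 + 1.9449) = (15.5298, -5.8494)
End effector: (15.5298, -5.8494)

Answer: 15.5298 -5.8494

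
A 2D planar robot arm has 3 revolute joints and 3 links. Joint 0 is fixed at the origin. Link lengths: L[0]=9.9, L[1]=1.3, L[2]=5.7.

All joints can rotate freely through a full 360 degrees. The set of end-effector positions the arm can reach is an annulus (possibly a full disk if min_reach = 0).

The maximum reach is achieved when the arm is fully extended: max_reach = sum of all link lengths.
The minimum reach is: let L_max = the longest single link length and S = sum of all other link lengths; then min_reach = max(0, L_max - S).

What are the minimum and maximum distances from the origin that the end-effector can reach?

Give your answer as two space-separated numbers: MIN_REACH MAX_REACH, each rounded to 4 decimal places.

Link lengths: [9.9, 1.3, 5.7]
max_reach = 9.9 + 1.3 + 5.7 = 16.9
L_max = max([9.9, 1.3, 5.7]) = 9.9
S (sum of others) = 16.9 - 9.9 = 7
min_reach = max(0, 9.9 - 7) = max(0, 2.9) = 2.9

Answer: 2.9000 16.9000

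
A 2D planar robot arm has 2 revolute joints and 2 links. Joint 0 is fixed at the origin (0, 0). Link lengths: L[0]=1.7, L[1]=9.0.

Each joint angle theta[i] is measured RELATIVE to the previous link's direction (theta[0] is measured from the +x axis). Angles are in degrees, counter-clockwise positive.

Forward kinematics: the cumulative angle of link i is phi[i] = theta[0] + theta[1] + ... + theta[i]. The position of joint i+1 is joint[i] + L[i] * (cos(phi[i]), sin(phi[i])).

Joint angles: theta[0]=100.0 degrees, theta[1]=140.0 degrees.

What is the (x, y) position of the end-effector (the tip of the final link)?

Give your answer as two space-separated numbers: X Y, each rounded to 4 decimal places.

joint[0] = (0.0000, 0.0000)  (base)
link 0: phi[0] = 100 = 100 deg
  cos(100 deg) = -0.1736, sin(100 deg) = 0.9848
  joint[1] = (0.0000, 0.0000) + 1.7 * (-0.1736, 0.9848) = (0.0000 + -0.2952, 0.0000 + 1.6742) = (-0.2952, 1.6742)
link 1: phi[1] = 100 + 140 = 240 deg
  cos(240 deg) = -0.5000, sin(240 deg) = -0.8660
  joint[2] = (-0.2952, 1.6742) + 9 * (-0.5000, -0.8660) = (-0.2952 + -4.5000, 1.6742 + -7.7942) = (-4.7952, -6.1201)
End effector: (-4.7952, -6.1201)

Answer: -4.7952 -6.1201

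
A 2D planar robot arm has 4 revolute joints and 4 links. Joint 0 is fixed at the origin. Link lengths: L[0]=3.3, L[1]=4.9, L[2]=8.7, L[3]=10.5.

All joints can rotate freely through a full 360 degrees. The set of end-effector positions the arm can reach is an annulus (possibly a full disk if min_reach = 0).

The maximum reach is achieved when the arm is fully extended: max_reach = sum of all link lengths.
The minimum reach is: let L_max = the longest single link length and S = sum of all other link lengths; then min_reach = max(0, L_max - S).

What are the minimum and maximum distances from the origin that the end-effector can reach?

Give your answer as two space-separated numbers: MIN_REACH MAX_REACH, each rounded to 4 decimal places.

Answer: 0.0000 27.4000

Derivation:
Link lengths: [3.3, 4.9, 8.7, 10.5]
max_reach = 3.3 + 4.9 + 8.7 + 10.5 = 27.4
L_max = max([3.3, 4.9, 8.7, 10.5]) = 10.5
S (sum of others) = 27.4 - 10.5 = 16.9
min_reach = max(0, 10.5 - 16.9) = max(0, -6.4) = 0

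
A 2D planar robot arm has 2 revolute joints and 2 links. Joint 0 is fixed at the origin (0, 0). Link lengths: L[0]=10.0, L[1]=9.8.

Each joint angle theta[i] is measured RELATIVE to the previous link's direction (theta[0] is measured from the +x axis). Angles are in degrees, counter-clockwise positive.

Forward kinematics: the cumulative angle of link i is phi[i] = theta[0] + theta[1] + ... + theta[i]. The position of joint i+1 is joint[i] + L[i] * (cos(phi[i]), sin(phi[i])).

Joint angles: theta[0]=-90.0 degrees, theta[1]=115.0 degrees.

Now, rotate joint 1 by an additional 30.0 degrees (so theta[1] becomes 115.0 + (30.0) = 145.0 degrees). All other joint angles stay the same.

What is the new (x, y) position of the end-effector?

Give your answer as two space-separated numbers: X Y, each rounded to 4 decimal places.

Answer: 5.6210 -1.9723

Derivation:
joint[0] = (0.0000, 0.0000)  (base)
link 0: phi[0] = -90 = -90 deg
  cos(-90 deg) = 0.0000, sin(-90 deg) = -1.0000
  joint[1] = (0.0000, 0.0000) + 10 * (0.0000, -1.0000) = (0.0000 + 0.0000, 0.0000 + -10.0000) = (0.0000, -10.0000)
link 1: phi[1] = -90 + 145 = 55 deg
  cos(55 deg) = 0.5736, sin(55 deg) = 0.8192
  joint[2] = (0.0000, -10.0000) + 9.8 * (0.5736, 0.8192) = (0.0000 + 5.6210, -10.0000 + 8.0277) = (5.6210, -1.9723)
End effector: (5.6210, -1.9723)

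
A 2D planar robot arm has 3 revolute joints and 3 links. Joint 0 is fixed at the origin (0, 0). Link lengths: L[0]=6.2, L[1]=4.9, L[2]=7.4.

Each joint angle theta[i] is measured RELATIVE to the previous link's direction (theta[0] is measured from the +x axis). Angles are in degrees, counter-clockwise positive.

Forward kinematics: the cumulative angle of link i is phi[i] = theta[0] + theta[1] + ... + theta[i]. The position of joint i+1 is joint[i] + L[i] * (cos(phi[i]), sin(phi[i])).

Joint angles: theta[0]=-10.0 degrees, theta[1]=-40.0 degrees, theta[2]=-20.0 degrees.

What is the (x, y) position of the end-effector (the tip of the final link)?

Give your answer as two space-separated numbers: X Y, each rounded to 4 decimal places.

Answer: 11.7864 -11.7840

Derivation:
joint[0] = (0.0000, 0.0000)  (base)
link 0: phi[0] = -10 = -10 deg
  cos(-10 deg) = 0.9848, sin(-10 deg) = -0.1736
  joint[1] = (0.0000, 0.0000) + 6.2 * (0.9848, -0.1736) = (0.0000 + 6.1058, 0.0000 + -1.0766) = (6.1058, -1.0766)
link 1: phi[1] = -10 + -40 = -50 deg
  cos(-50 deg) = 0.6428, sin(-50 deg) = -0.7660
  joint[2] = (6.1058, -1.0766) + 4.9 * (0.6428, -0.7660) = (6.1058 + 3.1497, -1.0766 + -3.7536) = (9.2555, -4.8302)
link 2: phi[2] = -10 + -40 + -20 = -70 deg
  cos(-70 deg) = 0.3420, sin(-70 deg) = -0.9397
  joint[3] = (9.2555, -4.8302) + 7.4 * (0.3420, -0.9397) = (9.2555 + 2.5309, -4.8302 + -6.9537) = (11.7864, -11.7840)
End effector: (11.7864, -11.7840)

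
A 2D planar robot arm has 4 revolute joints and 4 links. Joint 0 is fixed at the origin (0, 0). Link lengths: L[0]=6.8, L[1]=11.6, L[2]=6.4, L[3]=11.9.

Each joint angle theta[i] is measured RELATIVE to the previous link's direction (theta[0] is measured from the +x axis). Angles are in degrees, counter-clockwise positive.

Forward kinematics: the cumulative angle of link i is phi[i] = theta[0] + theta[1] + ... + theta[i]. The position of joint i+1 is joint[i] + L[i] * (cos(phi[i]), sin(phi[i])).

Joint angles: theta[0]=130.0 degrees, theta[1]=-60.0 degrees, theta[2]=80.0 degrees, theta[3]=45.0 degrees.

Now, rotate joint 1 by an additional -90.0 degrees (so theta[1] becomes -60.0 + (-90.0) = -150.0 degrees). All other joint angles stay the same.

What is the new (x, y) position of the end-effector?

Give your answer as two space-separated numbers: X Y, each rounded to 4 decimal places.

Answer: 6.6495 18.2787

Derivation:
joint[0] = (0.0000, 0.0000)  (base)
link 0: phi[0] = 130 = 130 deg
  cos(130 deg) = -0.6428, sin(130 deg) = 0.7660
  joint[1] = (0.0000, 0.0000) + 6.8 * (-0.6428, 0.7660) = (0.0000 + -4.3710, 0.0000 + 5.2091) = (-4.3710, 5.2091)
link 1: phi[1] = 130 + -150 = -20 deg
  cos(-20 deg) = 0.9397, sin(-20 deg) = -0.3420
  joint[2] = (-4.3710, 5.2091) + 11.6 * (0.9397, -0.3420) = (-4.3710 + 10.9004, 5.2091 + -3.9674) = (6.5295, 1.2417)
link 2: phi[2] = 130 + -150 + 80 = 60 deg
  cos(60 deg) = 0.5000, sin(60 deg) = 0.8660
  joint[3] = (6.5295, 1.2417) + 6.4 * (0.5000, 0.8660) = (6.5295 + 3.2000, 1.2417 + 5.5426) = (9.7295, 6.7842)
link 3: phi[3] = 130 + -150 + 80 + 45 = 105 deg
  cos(105 deg) = -0.2588, sin(105 deg) = 0.9659
  joint[4] = (9.7295, 6.7842) + 11.9 * (-0.2588, 0.9659) = (9.7295 + -3.0799, 6.7842 + 11.4945) = (6.6495, 18.2787)
End effector: (6.6495, 18.2787)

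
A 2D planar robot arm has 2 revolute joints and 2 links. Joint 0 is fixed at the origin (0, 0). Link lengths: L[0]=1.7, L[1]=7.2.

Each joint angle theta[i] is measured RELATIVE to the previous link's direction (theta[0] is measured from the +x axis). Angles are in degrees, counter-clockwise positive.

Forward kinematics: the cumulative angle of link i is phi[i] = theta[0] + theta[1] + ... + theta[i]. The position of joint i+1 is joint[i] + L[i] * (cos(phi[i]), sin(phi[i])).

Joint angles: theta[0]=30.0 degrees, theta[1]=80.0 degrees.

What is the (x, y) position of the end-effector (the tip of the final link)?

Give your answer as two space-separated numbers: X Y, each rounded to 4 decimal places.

joint[0] = (0.0000, 0.0000)  (base)
link 0: phi[0] = 30 = 30 deg
  cos(30 deg) = 0.8660, sin(30 deg) = 0.5000
  joint[1] = (0.0000, 0.0000) + 1.7 * (0.8660, 0.5000) = (0.0000 + 1.4722, 0.0000 + 0.8500) = (1.4722, 0.8500)
link 1: phi[1] = 30 + 80 = 110 deg
  cos(110 deg) = -0.3420, sin(110 deg) = 0.9397
  joint[2] = (1.4722, 0.8500) + 7.2 * (-0.3420, 0.9397) = (1.4722 + -2.4625, 0.8500 + 6.7658) = (-0.9903, 7.6158)
End effector: (-0.9903, 7.6158)

Answer: -0.9903 7.6158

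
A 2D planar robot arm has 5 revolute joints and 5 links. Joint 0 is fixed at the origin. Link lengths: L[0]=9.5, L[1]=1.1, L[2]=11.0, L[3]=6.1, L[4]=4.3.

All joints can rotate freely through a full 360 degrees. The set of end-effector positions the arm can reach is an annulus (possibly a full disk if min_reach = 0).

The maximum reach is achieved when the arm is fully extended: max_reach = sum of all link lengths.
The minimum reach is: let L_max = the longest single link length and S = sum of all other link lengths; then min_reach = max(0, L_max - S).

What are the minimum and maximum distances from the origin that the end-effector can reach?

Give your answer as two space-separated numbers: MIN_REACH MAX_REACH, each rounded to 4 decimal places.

Link lengths: [9.5, 1.1, 11.0, 6.1, 4.3]
max_reach = 9.5 + 1.1 + 11 + 6.1 + 4.3 = 32
L_max = max([9.5, 1.1, 11.0, 6.1, 4.3]) = 11
S (sum of others) = 32 - 11 = 21
min_reach = max(0, 11 - 21) = max(0, -10) = 0

Answer: 0.0000 32.0000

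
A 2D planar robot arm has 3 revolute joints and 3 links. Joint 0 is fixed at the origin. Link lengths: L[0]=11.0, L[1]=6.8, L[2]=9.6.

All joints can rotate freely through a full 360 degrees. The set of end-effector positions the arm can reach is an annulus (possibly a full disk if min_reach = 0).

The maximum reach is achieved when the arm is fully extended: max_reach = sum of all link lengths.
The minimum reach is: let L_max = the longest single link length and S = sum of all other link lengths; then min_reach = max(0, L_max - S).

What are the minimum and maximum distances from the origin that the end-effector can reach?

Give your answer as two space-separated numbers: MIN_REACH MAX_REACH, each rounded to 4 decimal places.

Link lengths: [11.0, 6.8, 9.6]
max_reach = 11 + 6.8 + 9.6 = 27.4
L_max = max([11.0, 6.8, 9.6]) = 11
S (sum of others) = 27.4 - 11 = 16.4
min_reach = max(0, 11 - 16.4) = max(0, -5.4) = 0

Answer: 0.0000 27.4000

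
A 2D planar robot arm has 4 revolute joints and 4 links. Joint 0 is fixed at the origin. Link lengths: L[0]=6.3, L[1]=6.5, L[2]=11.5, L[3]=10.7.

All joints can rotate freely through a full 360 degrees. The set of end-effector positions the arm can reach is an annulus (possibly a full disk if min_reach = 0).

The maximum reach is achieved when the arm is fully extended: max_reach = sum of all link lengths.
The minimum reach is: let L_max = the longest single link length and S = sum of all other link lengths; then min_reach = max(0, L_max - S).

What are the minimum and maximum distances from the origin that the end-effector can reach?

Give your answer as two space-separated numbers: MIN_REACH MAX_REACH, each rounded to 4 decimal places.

Link lengths: [6.3, 6.5, 11.5, 10.7]
max_reach = 6.3 + 6.5 + 11.5 + 10.7 = 35
L_max = max([6.3, 6.5, 11.5, 10.7]) = 11.5
S (sum of others) = 35 - 11.5 = 23.5
min_reach = max(0, 11.5 - 23.5) = max(0, -12) = 0

Answer: 0.0000 35.0000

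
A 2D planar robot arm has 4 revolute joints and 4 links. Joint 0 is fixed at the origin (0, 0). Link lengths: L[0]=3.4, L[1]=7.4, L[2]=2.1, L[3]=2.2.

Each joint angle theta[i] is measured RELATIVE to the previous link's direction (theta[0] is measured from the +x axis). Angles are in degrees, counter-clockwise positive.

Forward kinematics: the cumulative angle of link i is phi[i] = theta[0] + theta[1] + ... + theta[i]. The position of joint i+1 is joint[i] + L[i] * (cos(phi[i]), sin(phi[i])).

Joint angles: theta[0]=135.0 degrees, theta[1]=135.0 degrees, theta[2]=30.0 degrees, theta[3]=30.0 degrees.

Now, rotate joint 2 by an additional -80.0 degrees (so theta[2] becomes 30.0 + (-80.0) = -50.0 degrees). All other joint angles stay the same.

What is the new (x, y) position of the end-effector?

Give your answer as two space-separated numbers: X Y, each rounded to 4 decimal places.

Answer: -4.7653 -8.4130

Derivation:
joint[0] = (0.0000, 0.0000)  (base)
link 0: phi[0] = 135 = 135 deg
  cos(135 deg) = -0.7071, sin(135 deg) = 0.7071
  joint[1] = (0.0000, 0.0000) + 3.4 * (-0.7071, 0.7071) = (0.0000 + -2.4042, 0.0000 + 2.4042) = (-2.4042, 2.4042)
link 1: phi[1] = 135 + 135 = 270 deg
  cos(270 deg) = -0.0000, sin(270 deg) = -1.0000
  joint[2] = (-2.4042, 2.4042) + 7.4 * (-0.0000, -1.0000) = (-2.4042 + -0.0000, 2.4042 + -7.4000) = (-2.4042, -4.9958)
link 2: phi[2] = 135 + 135 + -50 = 220 deg
  cos(220 deg) = -0.7660, sin(220 deg) = -0.6428
  joint[3] = (-2.4042, -4.9958) + 2.1 * (-0.7660, -0.6428) = (-2.4042 + -1.6087, -4.9958 + -1.3499) = (-4.0129, -6.3457)
link 3: phi[3] = 135 + 135 + -50 + 30 = 250 deg
  cos(250 deg) = -0.3420, sin(250 deg) = -0.9397
  joint[4] = (-4.0129, -6.3457) + 2.2 * (-0.3420, -0.9397) = (-4.0129 + -0.7524, -6.3457 + -2.0673) = (-4.7653, -8.4130)
End effector: (-4.7653, -8.4130)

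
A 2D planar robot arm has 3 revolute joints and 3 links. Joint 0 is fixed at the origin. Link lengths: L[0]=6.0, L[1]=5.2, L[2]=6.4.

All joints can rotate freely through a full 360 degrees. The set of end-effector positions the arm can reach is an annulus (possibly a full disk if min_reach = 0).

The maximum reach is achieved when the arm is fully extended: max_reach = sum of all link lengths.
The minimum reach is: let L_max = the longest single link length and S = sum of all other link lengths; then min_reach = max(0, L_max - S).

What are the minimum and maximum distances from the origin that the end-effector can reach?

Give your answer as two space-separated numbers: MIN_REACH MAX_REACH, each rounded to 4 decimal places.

Answer: 0.0000 17.6000

Derivation:
Link lengths: [6.0, 5.2, 6.4]
max_reach = 6 + 5.2 + 6.4 = 17.6
L_max = max([6.0, 5.2, 6.4]) = 6.4
S (sum of others) = 17.6 - 6.4 = 11.2
min_reach = max(0, 6.4 - 11.2) = max(0, -4.8) = 0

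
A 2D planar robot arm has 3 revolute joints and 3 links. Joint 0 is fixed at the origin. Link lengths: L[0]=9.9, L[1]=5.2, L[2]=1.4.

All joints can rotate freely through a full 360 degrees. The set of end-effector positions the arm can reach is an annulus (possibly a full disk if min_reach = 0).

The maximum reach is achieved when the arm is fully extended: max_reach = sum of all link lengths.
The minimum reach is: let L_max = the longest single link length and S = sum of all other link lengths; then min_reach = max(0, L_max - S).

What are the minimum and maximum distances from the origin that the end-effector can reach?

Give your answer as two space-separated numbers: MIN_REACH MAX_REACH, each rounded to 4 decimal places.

Link lengths: [9.9, 5.2, 1.4]
max_reach = 9.9 + 5.2 + 1.4 = 16.5
L_max = max([9.9, 5.2, 1.4]) = 9.9
S (sum of others) = 16.5 - 9.9 = 6.6
min_reach = max(0, 9.9 - 6.6) = max(0, 3.3) = 3.3

Answer: 3.3000 16.5000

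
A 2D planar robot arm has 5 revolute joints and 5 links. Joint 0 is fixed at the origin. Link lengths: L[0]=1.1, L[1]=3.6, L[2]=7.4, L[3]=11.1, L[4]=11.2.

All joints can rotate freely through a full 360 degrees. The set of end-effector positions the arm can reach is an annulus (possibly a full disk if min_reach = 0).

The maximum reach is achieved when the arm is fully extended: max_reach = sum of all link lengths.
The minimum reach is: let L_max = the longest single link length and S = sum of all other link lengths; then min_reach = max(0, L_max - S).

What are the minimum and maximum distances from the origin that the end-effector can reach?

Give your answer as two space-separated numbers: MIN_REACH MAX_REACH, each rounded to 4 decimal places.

Link lengths: [1.1, 3.6, 7.4, 11.1, 11.2]
max_reach = 1.1 + 3.6 + 7.4 + 11.1 + 11.2 = 34.4
L_max = max([1.1, 3.6, 7.4, 11.1, 11.2]) = 11.2
S (sum of others) = 34.4 - 11.2 = 23.2
min_reach = max(0, 11.2 - 23.2) = max(0, -12) = 0

Answer: 0.0000 34.4000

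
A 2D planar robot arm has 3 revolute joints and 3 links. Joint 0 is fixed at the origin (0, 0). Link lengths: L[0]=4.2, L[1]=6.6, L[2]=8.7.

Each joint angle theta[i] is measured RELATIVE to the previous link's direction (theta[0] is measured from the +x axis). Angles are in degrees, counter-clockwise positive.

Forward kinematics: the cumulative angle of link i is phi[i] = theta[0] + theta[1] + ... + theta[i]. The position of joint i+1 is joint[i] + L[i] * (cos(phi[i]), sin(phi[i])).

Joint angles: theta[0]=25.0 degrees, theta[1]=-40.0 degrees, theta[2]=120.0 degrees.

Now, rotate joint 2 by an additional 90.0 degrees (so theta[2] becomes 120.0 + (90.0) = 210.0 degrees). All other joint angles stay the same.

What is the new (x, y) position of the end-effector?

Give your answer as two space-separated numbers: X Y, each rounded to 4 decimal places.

Answer: 1.7780 -2.1849

Derivation:
joint[0] = (0.0000, 0.0000)  (base)
link 0: phi[0] = 25 = 25 deg
  cos(25 deg) = 0.9063, sin(25 deg) = 0.4226
  joint[1] = (0.0000, 0.0000) + 4.2 * (0.9063, 0.4226) = (0.0000 + 3.8065, 0.0000 + 1.7750) = (3.8065, 1.7750)
link 1: phi[1] = 25 + -40 = -15 deg
  cos(-15 deg) = 0.9659, sin(-15 deg) = -0.2588
  joint[2] = (3.8065, 1.7750) + 6.6 * (0.9659, -0.2588) = (3.8065 + 6.3751, 1.7750 + -1.7082) = (10.1816, 0.0668)
link 2: phi[2] = 25 + -40 + 210 = 195 deg
  cos(195 deg) = -0.9659, sin(195 deg) = -0.2588
  joint[3] = (10.1816, 0.0668) + 8.7 * (-0.9659, -0.2588) = (10.1816 + -8.4036, 0.0668 + -2.2517) = (1.7780, -2.1849)
End effector: (1.7780, -2.1849)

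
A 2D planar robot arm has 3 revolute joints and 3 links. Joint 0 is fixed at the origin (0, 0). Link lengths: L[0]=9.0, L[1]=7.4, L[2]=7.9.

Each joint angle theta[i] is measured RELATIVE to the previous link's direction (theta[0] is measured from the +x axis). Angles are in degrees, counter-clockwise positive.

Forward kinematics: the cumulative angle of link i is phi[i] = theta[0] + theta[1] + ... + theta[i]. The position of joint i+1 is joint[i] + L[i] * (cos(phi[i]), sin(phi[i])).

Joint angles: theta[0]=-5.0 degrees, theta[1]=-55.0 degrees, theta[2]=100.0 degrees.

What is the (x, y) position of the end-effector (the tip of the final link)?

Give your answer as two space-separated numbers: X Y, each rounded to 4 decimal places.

joint[0] = (0.0000, 0.0000)  (base)
link 0: phi[0] = -5 = -5 deg
  cos(-5 deg) = 0.9962, sin(-5 deg) = -0.0872
  joint[1] = (0.0000, 0.0000) + 9 * (0.9962, -0.0872) = (0.0000 + 8.9658, 0.0000 + -0.7844) = (8.9658, -0.7844)
link 1: phi[1] = -5 + -55 = -60 deg
  cos(-60 deg) = 0.5000, sin(-60 deg) = -0.8660
  joint[2] = (8.9658, -0.7844) + 7.4 * (0.5000, -0.8660) = (8.9658 + 3.7000, -0.7844 + -6.4086) = (12.6658, -7.1930)
link 2: phi[2] = -5 + -55 + 100 = 40 deg
  cos(40 deg) = 0.7660, sin(40 deg) = 0.6428
  joint[3] = (12.6658, -7.1930) + 7.9 * (0.7660, 0.6428) = (12.6658 + 6.0518, -7.1930 + 5.0780) = (18.7175, -2.1150)
End effector: (18.7175, -2.1150)

Answer: 18.7175 -2.1150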